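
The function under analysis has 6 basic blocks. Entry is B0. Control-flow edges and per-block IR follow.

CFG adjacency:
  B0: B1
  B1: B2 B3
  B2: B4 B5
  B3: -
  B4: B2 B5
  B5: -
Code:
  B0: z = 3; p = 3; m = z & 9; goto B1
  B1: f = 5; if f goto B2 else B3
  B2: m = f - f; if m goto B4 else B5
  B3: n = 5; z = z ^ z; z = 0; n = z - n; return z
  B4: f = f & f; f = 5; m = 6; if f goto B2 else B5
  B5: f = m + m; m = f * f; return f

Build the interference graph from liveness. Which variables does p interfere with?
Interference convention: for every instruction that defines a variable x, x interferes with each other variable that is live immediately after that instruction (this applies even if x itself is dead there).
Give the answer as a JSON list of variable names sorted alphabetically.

Answer: ["z"]

Derivation:
def/use:
  B0 def {m,p,z} use ∅
  B1 def {f} use ∅
  B2 def {m} use {f}
  B3 def {n,z} use {z}
  B4 def {f,m} use {f}
  B5 def {f,m} use {m}

Liveness:
  B0 li=∅ lo={z}
  B1 li={z} lo={f,z}
  B2 li={f} lo={f,m}
  B3 li={z} lo=∅
  B4 li={f} lo={f,m}
  B5 li={m} lo=∅

Interference:
  f — {m,z}
  m — {f,z}
  n — {z}
  p — {z}
  z — {f,m,n,p}

N(p) = ["z"]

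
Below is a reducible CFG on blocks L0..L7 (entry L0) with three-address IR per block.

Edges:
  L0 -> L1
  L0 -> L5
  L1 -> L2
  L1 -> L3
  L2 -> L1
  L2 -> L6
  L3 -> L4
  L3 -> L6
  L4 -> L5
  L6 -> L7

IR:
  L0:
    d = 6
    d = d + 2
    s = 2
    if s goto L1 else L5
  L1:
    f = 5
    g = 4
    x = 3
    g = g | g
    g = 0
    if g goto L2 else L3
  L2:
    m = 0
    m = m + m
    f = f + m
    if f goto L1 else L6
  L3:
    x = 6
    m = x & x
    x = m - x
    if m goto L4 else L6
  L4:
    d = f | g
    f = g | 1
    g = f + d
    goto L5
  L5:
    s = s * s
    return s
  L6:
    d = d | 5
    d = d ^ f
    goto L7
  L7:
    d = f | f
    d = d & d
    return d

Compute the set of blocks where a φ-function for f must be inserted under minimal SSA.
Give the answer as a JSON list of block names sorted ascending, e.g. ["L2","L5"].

idom tree: L1←L0 L2←L1 L3←L1 L4←L3 L5←L0 L6←L1 L7←L6
Dom at joins:
  L1: preds {L0,L2}: {L0} ∩ {L0,L1,L2} = {L0}; idom=L0
  L5: preds {L0,L4}: {L0} ∩ {L0,L1,L3,L4} = {L0}; idom=L0
  L6: preds {L2,L3}: {L0,L1,L2} ∩ {L0,L1,L3} = {L0,L1}; idom=L1

Frontier:
  join L1 pred L0: · stop@L0
  join L1 pred L2: L2→L1 stop@L0
  join L5 pred L0: · stop@L0
  join L5 pred L4: L4→L3→L1 stop@L0
  join L6 pred L2: L2 stop@L1
  join L6 pred L3: L3 stop@L1
  L0 → ∅
  L1 → {L1,L5}
  L2 → {L1,L6}
  L3 → {L5,L6}
  L4 → {L5}
  L5 → ∅
  L6 → ∅
  L7 → ∅

φ for f: defs {L1,L2,L4}
  DF⁺ = {L1,L5,L6}

Answer: ["L1", "L5", "L6"]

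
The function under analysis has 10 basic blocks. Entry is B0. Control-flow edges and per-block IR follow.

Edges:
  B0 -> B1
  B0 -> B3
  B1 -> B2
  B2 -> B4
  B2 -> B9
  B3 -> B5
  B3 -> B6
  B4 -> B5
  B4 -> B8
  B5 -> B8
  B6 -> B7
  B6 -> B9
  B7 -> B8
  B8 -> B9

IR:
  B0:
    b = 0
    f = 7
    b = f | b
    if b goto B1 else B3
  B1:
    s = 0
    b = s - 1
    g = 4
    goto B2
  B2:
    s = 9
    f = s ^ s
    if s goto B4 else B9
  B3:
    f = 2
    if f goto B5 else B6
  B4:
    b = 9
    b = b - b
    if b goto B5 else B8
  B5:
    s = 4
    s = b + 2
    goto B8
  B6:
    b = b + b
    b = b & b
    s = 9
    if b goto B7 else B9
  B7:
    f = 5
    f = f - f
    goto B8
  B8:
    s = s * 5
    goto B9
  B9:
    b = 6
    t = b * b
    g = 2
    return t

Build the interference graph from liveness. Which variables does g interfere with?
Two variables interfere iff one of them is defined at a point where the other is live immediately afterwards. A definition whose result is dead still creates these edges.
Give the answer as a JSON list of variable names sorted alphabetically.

Answer: ["t"]

Working:
Block summaries:
  B0: def={b,f} ue=∅
  B1: def={b,g,s} ue=∅
  B2: def={f,s} ue=∅
  B3: def={f} ue=∅
  B4: def={b} ue=∅
  B5: def={s} ue={b}
  B6: def={b,s} ue={b}
  B7: def={f} ue=∅
  B8: def={s} ue={s}
  B9: def={b,g,t} ue=∅

Liveness:
  live B0: ∅→{b}
  live B1: ∅→∅
  live B2: ∅→{s}
  live B3: {b}→{b}
  live B4: {s}→{b,s}
  live B5: {b}→{s}
  live B6: {b}→{s}
  live B7: {s}→{s}
  live B8: {s}→∅
  live B9: ∅→∅

Interference:
  b: {f,s}
  f: {b,s}
  g: {t}
  s: {b,f}
  t: {g}

N(g) = ["t"]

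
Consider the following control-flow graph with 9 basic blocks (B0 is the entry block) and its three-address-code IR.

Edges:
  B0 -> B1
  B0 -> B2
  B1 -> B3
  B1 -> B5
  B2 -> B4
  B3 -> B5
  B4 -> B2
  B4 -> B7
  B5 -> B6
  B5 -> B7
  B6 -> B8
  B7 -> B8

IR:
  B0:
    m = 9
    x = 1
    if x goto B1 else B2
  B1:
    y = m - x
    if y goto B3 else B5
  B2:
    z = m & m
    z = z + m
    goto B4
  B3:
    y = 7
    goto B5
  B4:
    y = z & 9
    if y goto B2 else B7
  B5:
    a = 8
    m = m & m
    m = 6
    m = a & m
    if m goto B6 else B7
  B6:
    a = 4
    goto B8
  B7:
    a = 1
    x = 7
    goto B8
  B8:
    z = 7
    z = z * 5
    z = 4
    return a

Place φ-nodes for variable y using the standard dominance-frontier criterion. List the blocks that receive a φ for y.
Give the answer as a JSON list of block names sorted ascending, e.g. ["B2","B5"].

idom tree: B1←B0 B2←B0 B3←B1 B4←B2 B5←B1 B6←B5 B7←B0 B8←B0
Dom∩ at merges:
  B2: preds {B0,B4}: {B0} ∩ {B0,B2,B4} = {B0}; idom=B0
  B5: preds {B1,B3}: {B0,B1} ∩ {B0,B1,B3} = {B0,B1}; idom=B1
  B7: preds {B4,B5}: {B0,B2,B4} ∩ {B0,B1,B5} = {B0}; idom=B0
  B8: preds {B6,B7}: {B0,B1,B5,B6} ∩ {B0,B7} = {B0}; idom=B0

Frontier:
  join B2 pred B0: · stop@B0
  join B2 pred B4: B4→B2 stop@B0
  join B5 pred B1: · stop@B1
  join B5 pred B3: B3 stop@B1
  join B7 pred B4: B4→B2 stop@B0
  join B7 pred B5: B5→B1 stop@B0
  join B8 pred B6: B6→B5→B1 stop@B0
  join B8 pred B7: B7 stop@B0
  B0: DF=∅
  B1: DF={B7,B8}
  B2: DF={B2,B7}
  B3: DF={B5}
  B4: DF={B2,B7}
  B5: DF={B7,B8}
  B6: DF={B8}
  B7: DF={B8}
  B8: DF=∅

φ for y: defs {B1,B3,B4}
  DF⁺ = {B2,B5,B7,B8}

Answer: ["B2", "B5", "B7", "B8"]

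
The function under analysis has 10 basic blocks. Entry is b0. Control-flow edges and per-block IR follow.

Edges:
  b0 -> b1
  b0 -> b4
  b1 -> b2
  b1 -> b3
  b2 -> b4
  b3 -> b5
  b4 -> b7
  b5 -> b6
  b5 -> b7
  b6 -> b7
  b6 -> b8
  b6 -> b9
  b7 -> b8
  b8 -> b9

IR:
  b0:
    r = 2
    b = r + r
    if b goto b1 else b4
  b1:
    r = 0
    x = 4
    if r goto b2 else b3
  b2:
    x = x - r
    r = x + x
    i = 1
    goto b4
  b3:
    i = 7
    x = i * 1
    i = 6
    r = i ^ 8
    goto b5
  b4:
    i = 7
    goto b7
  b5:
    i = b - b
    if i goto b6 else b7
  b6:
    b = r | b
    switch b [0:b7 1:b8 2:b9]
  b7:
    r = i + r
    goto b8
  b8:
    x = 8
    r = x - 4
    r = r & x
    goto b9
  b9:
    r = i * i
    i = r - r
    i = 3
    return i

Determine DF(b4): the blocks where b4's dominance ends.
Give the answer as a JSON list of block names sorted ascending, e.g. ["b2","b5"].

Answer: ["b7"]

Working:
idom tree: b1←b0 b2←b1 b3←b1 b4←b0 b5←b3 b6←b5 b7←b0 b8←b0 b9←b0
Dom at joins:
  b4: preds {b0,b2}: {b0} ∩ {b0,b1,b2} = {b0}; idom=b0
  b7: preds {b4,b5,b6}: {b0,b4} ∩ {b0,b1,b3,b5} ∩ {b0,b1,b3,b5,b6} = {b0}; idom=b0
  b8: preds {b6,b7}: {b0,b1,b3,b5,b6} ∩ {b0,b7} = {b0}; idom=b0
  b9: preds {b6,b8}: {b0,b1,b3,b5,b6} ∩ {b0,b8} = {b0}; idom=b0

DF walk-up:
  join b4 pred b0: · stop@b0
  join b4 pred b2: b2→b1 stop@b0
  join b7 pred b4: b4 stop@b0
  join b7 pred b5: b5→b3→b1 stop@b0
  join b7 pred b6: b6→b5→b3→b1 stop@b0
  join b8 pred b6: b6→b5→b3→b1 stop@b0
  join b8 pred b7: b7 stop@b0
  join b9 pred b6: b6→b5→b3→b1 stop@b0
  join b9 pred b8: b8 stop@b0
  DF(b0)=∅
  DF(b1)={b4,b7,b8,b9}
  DF(b2)={b4}
  DF(b3)={b7,b8,b9}
  DF(b4)={b7}
  DF(b5)={b7,b8,b9}
  DF(b6)={b7,b8,b9}
  DF(b7)={b8}
  DF(b8)={b9}
  DF(b9)=∅

DF(b4) = ["b7"]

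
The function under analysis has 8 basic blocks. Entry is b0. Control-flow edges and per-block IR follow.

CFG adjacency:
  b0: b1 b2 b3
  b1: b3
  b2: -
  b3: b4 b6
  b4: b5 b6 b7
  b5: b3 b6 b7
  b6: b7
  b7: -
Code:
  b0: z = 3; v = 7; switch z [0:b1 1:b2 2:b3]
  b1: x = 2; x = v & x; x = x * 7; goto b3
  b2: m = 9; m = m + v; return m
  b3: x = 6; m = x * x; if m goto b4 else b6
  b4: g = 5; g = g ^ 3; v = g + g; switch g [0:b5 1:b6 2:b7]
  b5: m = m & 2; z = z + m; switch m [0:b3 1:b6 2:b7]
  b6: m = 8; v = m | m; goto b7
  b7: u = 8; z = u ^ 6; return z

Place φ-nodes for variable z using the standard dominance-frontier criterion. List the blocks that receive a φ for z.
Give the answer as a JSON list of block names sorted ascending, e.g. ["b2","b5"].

idom tree: b1←b0 b2←b0 b3←b0 b4←b3 b5←b4 b6←b3 b7←b3
Dom at joins:
  b3: preds {b0,b1,b5}: {b0} ∩ {b0,b1} ∩ {b0,b3,b4,b5} = {b0}; idom=b0
  b6: preds {b3,b4,b5}: {b0,b3} ∩ {b0,b3,b4} ∩ {b0,b3,b4,b5} = {b0,b3}; idom=b3
  b7: preds {b4,b5,b6}: {b0,b3,b4} ∩ {b0,b3,b4,b5} ∩ {b0,b3,b6} = {b0,b3}; idom=b3

DF walk-up:
  b3←b0: walk · to b0
  b3←b1: walk b1 to b0
  b3←b5: walk b5→b4→b3 to b0
  b6←b3: walk · to b3
  b6←b4: walk b4 to b3
  b6←b5: walk b5→b4 to b3
  b7←b4: walk b4 to b3
  b7←b5: walk b5→b4 to b3
  b7←b6: walk b6 to b3
  b0: DF=∅
  b1: DF={b3}
  b2: DF=∅
  b3: DF={b3}
  b4: DF={b3,b6,b7}
  b5: DF={b3,b6,b7}
  b6: DF={b7}
  b7: DF=∅

φ for z: defs {b0,b5,b7}
  DF⁺ = {b3,b6,b7}

Answer: ["b3", "b6", "b7"]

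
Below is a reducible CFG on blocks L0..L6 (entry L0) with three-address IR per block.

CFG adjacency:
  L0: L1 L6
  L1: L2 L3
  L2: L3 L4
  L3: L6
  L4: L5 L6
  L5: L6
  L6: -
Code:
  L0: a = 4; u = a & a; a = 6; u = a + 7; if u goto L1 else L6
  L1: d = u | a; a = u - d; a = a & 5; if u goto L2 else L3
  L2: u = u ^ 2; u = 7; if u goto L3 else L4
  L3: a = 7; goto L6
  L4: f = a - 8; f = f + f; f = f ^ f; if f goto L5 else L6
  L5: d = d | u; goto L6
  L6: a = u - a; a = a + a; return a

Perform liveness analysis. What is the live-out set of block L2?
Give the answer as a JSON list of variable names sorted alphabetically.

Block summaries:
  L0: {a,u} / ∅
  L1: {a,d} / {a,u}
  L2: {u} / {u}
  L3: {a} / ∅
  L4: {f} / {a}
  L5: {d} / {d,u}
  L6: {a} / {a,u}

Liveness:
  live L0: ∅→{a,u}
  live L1: {a,u}→{a,d,u}
  live L2: {a,d,u}→{a,d,u}
  live L3: {u}→{a,u}
  live L4: {a,d,u}→{a,d,u}
  live L5: {a,d,u}→{a,u}
  live L6: {a,u}→∅

live-out(L2) = ["a", "d", "u"]

Answer: ["a", "d", "u"]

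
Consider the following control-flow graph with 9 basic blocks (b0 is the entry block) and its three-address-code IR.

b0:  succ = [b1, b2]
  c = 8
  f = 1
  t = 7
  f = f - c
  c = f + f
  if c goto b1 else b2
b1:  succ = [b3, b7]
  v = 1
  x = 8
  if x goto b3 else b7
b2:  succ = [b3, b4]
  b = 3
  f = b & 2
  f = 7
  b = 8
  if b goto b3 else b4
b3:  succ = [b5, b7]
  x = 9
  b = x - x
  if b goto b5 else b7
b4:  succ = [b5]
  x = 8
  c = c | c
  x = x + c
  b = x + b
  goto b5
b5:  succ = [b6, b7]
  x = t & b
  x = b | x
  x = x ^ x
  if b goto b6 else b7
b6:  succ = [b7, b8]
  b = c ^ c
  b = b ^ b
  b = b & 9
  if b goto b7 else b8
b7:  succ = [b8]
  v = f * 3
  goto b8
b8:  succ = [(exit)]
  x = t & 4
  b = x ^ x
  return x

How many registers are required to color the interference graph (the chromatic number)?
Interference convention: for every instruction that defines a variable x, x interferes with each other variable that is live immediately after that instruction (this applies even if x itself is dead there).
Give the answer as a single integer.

def/use:
  b0 def {c,f,t} use ∅
  b1 def {v,x} use ∅
  b2 def {b,f} use ∅
  b3 def {b,x} use ∅
  b4 def {b,c,x} use {b,c}
  b5 def {x} use {b,t}
  b6 def {b} use {c}
  b7 def {v} use {f}
  b8 def {b,x} use {t}

Live sets:
  live b0: ∅→{c,f,t}
  live b1: {c,f,t}→{c,f,t}
  live b2: {c,t}→{b,c,f,t}
  live b3: {c,f,t}→{b,c,f,t}
  live b4: {b,c,f,t}→{b,c,f,t}
  live b5: {b,c,f,t}→{c,f,t}
  live b6: {c,f,t}→{f,t}
  live b7: {f,t}→{t}
  live b8: {t}→∅

Conflict graph:
  b — {c,f,t,x}
  c — {b,f,t,v,x}
  f — {b,c,t,v,x}
  t — {b,c,f,v,x}
  v — {c,f,t}
  x — {b,c,f,t}

Colouring:
  {b,c,f,t,x} pairwise interfere (5-clique) ⇒ χ ≥ 5
  assign b→r3 c→r0 f→r1 t→r2 v→r3 x→r4 — no edge inside a register ⇒ χ ≤ 5
  χ = 5

Answer: 5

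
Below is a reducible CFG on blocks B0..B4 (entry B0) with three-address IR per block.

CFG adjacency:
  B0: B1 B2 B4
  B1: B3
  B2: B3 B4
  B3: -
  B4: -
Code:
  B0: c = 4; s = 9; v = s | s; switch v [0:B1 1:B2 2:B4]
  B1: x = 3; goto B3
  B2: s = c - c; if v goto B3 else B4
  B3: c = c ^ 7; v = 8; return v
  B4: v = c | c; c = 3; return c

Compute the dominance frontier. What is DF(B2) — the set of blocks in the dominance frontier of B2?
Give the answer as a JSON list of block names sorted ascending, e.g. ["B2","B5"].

Answer: ["B3", "B4"]

Derivation:
idom tree: B1←B0 B2←B0 B3←B0 B4←B0
Join-block Dom:
  B3: preds {B1,B2}: {B0,B1} ∩ {B0,B2} = {B0}; idom=B0
  B4: preds {B0,B2}: {B0} ∩ {B0,B2} = {B0}; idom=B0

DF walk-up:
  join B3 pred B1: B1 stop@B0
  join B3 pred B2: B2 stop@B0
  join B4 pred B0: · stop@B0
  join B4 pred B2: B2 stop@B0
  B0: DF=∅
  B1: DF={B3}
  B2: DF={B3,B4}
  B3: DF=∅
  B4: DF=∅

DF(B2) = ["B3", "B4"]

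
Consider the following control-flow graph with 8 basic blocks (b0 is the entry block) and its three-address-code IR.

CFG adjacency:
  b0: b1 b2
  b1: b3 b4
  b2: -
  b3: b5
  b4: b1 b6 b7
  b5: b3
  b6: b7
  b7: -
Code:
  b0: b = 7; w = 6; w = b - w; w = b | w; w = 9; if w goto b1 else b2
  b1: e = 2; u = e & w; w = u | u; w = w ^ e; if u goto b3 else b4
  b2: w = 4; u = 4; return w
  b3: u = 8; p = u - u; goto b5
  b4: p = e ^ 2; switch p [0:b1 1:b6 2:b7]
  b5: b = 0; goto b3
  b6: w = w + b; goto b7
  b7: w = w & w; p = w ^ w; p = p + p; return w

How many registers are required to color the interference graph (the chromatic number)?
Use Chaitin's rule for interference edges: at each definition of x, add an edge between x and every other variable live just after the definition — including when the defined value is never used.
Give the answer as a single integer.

Block summaries:
  b0: def={b,w} ue=∅
  b1: def={e,u,w} ue={w}
  b2: def={u,w} ue=∅
  b3: def={p,u} ue=∅
  b4: def={p} ue={e}
  b5: def={b} ue=∅
  b6: def={w} ue={b,w}
  b7: def={p,w} ue={w}

Live sets:
  b0 li=∅ lo={b,w}
  b1 li={b,w} lo={b,e,w}
  b2 li=∅ lo=∅
  b3 li=∅ lo=∅
  b4 li={b,e,w} lo={b,w}
  b5 li=∅ lo=∅
  b6 li={b,w} lo={w}
  b7 li={w} lo=∅

Interference:
  b — {e,p,u,w}
  e — {b,u,w}
  p — {b,w}
  u — {b,e,w}
  w — {b,e,p,u}

Chromatic number:
  clique {b,e,u,w} ⇒ need ≥ 4
  assign b→c0 e→c2 p→c2 u→c3 w→c1 — no edge inside a register ⇒ χ ≤ 4
  χ = 4

Answer: 4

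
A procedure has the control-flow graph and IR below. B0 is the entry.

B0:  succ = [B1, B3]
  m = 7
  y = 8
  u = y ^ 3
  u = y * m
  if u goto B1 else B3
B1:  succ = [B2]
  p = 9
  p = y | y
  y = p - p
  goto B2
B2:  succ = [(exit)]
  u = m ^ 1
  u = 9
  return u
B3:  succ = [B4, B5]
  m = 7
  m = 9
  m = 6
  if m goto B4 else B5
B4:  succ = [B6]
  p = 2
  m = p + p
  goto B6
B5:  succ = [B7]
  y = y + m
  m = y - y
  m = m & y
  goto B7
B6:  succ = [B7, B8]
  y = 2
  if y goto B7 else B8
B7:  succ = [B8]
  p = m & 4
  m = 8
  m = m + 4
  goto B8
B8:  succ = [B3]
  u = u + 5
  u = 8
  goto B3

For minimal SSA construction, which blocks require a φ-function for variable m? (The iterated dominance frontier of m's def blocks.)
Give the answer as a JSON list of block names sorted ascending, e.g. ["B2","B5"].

idom tree: B1←B0 B2←B1 B3←B0 B4←B3 B5←B3 B6←B4 B7←B3 B8←B3
Dom at joins:
  B3: preds {B0,B8}: {B0} ∩ {B0,B3,B8} = {B0}; idom=B0
  B7: preds {B5,B6}: {B0,B3,B5} ∩ {B0,B3,B4,B6} = {B0,B3}; idom=B3
  B8: preds {B6,B7}: {B0,B3,B4,B6} ∩ {B0,B3,B7} = {B0,B3}; idom=B3

DF walk-up:
  B3←B0: walk · to B0
  B3←B8: walk B8→B3 to B0
  B7←B5: walk B5 to B3
  B7←B6: walk B6→B4 to B3
  B8←B6: walk B6→B4 to B3
  B8←B7: walk B7 to B3
  B0 → ∅
  B1 → ∅
  B2 → ∅
  B3 → {B3}
  B4 → {B7,B8}
  B5 → {B7}
  B6 → {B7,B8}
  B7 → {B8}
  B8 → {B3}

φ for m: defs {B0,B3,B4,B5,B7}
  DF⁺ = {B3,B7,B8}

Answer: ["B3", "B7", "B8"]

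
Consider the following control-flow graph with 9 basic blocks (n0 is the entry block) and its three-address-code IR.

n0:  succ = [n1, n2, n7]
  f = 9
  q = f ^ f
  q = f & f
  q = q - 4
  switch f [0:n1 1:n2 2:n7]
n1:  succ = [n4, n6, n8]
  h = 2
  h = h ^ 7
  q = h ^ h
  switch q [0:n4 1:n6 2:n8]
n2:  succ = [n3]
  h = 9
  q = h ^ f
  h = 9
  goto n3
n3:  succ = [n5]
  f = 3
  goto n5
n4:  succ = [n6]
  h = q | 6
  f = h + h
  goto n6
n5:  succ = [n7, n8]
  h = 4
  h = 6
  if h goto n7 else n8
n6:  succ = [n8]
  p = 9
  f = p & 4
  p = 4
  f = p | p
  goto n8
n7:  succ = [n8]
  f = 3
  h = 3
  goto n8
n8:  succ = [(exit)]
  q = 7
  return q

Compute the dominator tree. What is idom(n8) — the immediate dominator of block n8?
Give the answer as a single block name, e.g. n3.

Answer: n0

Derivation:
idom tree: n1←n0 n2←n0 n3←n2 n4←n1 n5←n3 n6←n1 n7←n0 n8←n0
Join-block Dom:
  n6: preds {n1,n4}: {n0,n1} ∩ {n0,n1,n4} = {n0,n1}; idom=n1
  n7: preds {n0,n5}: {n0} ∩ {n0,n2,n3,n5} = {n0}; idom=n0
  n8: preds {n1,n5,n6,n7}: {n0,n1} ∩ {n0,n2,n3,n5} ∩ {n0,n1,n6} ∩ {n0,n7} = {n0}; idom=n0

idom(n8) = n0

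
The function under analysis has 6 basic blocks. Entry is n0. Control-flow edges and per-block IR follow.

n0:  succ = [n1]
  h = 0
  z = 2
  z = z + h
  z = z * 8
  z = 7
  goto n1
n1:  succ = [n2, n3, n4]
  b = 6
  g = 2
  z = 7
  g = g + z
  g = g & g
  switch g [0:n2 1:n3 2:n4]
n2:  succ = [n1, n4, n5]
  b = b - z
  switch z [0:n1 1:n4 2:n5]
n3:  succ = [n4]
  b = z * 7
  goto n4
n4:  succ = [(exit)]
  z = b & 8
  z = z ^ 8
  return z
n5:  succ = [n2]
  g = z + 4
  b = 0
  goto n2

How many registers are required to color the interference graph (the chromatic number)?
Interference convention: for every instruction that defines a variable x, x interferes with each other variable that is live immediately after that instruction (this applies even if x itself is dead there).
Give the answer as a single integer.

Answer: 3

Working:
Block summaries:
  n0: def={h,z} ue=∅
  n1: def={b,g,z} ue=∅
  n2: def={b} ue={b,z}
  n3: def={b} ue={z}
  n4: def={z} ue={b}
  n5: def={b,g} ue={z}

Liveness:
  live n0: ∅→∅
  live n1: ∅→{b,z}
  live n2: {b,z}→{b,z}
  live n3: {z}→{b}
  live n4: {b}→∅
  live n5: {z}→{b,z}

Conflict graph:
  b — {g,z}
  g — {b,z}
  h — {z}
  z — {b,g,h}

Colouring:
  lower bound: {b,g,z} mutually conflict ⇒ χ ≥ 3
  3-colouring: c0={z}  c1={b,h}  c2={g}
  χ = 3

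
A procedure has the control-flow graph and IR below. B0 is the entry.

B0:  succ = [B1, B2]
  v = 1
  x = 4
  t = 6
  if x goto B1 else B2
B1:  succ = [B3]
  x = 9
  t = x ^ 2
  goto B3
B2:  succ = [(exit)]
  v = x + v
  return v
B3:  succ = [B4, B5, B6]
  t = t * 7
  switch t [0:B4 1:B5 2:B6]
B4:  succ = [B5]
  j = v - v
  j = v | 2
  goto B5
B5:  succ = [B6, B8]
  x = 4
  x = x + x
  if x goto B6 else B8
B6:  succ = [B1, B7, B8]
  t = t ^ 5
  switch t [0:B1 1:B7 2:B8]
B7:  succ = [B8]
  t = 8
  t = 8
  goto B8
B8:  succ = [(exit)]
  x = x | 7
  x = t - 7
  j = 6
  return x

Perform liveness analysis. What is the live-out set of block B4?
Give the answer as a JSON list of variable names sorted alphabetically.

Answer: ["t", "v"]

Working:
Block summaries:
  B0: {t,v,x} / ∅
  B1: {t,x} / ∅
  B2: {v} / {v,x}
  B3: {t} / {t}
  B4: {j} / {v}
  B5: {x} / ∅
  B6: {t} / {t}
  B7: {t} / ∅
  B8: {j,x} / {t,x}

Backward fixpoint:
  B0: in=∅ out={v,x}
  B1: in={v} out={t,v,x}
  B2: in={v,x} out=∅
  B3: in={t,v,x} out={t,v,x}
  B4: in={t,v} out={t,v}
  B5: in={t,v} out={t,v,x}
  B6: in={t,v,x} out={t,v,x}
  B7: in={x} out={t,x}
  B8: in={t,x} out=∅

live-out(B4) = ["t", "v"]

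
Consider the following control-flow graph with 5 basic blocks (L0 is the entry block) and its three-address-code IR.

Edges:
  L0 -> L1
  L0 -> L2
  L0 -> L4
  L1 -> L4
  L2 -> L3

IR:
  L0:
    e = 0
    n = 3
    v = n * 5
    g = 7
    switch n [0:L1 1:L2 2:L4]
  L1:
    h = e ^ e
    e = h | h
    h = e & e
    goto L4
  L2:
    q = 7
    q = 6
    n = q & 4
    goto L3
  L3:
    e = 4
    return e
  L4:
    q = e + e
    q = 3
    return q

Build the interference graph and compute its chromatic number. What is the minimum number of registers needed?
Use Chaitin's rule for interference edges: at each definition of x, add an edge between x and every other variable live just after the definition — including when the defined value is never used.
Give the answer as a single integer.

def/use:
  L0 def {e,g,n,v} use ∅
  L1 def {e,h} use {e}
  L2 def {n,q} use ∅
  L3 def {e} use ∅
  L4 def {q} use {e}

Liveness:
  live L0: ∅→{e}
  live L1: {e}→{e}
  live L2: ∅→∅
  live L3: ∅→∅
  live L4: {e}→∅

Interference:
  e — {g,h,n,v}
  g — {e,n}
  h — {e}
  n — {e,g,v}
  q — ∅
  v — {e,n}

Colouring:
  {e,g,n} pairwise interfere (3-clique) ⇒ χ ≥ 3
  3-colouring: c0={e,q}  c1={h,n}  c2={g,v}
  χ = 3

Answer: 3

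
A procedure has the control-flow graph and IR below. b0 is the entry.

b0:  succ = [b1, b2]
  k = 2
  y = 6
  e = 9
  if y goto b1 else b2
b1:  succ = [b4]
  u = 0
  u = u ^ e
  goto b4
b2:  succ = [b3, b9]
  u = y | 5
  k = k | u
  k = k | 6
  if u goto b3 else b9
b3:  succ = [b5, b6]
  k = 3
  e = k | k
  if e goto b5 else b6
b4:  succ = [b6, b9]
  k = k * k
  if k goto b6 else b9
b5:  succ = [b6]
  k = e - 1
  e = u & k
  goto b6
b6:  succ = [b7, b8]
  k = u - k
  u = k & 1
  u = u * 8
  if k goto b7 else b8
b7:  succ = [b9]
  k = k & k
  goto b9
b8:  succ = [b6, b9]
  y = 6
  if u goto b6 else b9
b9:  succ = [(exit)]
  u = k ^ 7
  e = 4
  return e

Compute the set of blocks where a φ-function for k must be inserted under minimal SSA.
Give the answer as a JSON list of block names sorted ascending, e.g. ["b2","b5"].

Answer: ["b6", "b9"]

Analysis:
idom tree: b1←b0 b2←b0 b3←b2 b4←b1 b5←b3 b6←b0 b7←b6 b8←b6 b9←b0
Join-block Dom:
  b6: preds {b3,b4,b5,b8}: {b0,b2,b3} ∩ {b0,b1,b4} ∩ {b0,b2,b3,b5} ∩ {b0,b6,b8} = {b0}; idom=b0
  b9: preds {b2,b4,b7,b8}: {b0,b2} ∩ {b0,b1,b4} ∩ {b0,b6,b7} ∩ {b0,b6,b8} = {b0}; idom=b0

Frontier:
  join b6 pred b3: b3→b2 stop@b0
  join b6 pred b4: b4→b1 stop@b0
  join b6 pred b5: b5→b3→b2 stop@b0
  join b6 pred b8: b8→b6 stop@b0
  join b9 pred b2: b2 stop@b0
  join b9 pred b4: b4→b1 stop@b0
  join b9 pred b7: b7→b6 stop@b0
  join b9 pred b8: b8→b6 stop@b0
  DF(b0)=∅
  DF(b1)={b6,b9}
  DF(b2)={b6,b9}
  DF(b3)={b6}
  DF(b4)={b6,b9}
  DF(b5)={b6}
  DF(b6)={b6,b9}
  DF(b7)={b9}
  DF(b8)={b6,b9}
  DF(b9)=∅

φ for k: defs {b0,b2,b3,b4,b5,b6,b7}
  DF⁺ = {b6,b9}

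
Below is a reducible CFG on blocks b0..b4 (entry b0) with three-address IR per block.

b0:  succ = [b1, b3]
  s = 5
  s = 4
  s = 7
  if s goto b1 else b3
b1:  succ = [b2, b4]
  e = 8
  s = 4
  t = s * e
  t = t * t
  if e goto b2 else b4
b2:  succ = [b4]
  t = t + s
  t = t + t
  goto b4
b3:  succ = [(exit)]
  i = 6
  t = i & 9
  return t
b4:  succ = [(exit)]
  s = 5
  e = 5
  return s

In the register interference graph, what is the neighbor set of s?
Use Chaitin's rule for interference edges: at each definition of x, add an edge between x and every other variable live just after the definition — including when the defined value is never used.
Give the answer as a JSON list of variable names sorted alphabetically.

Answer: ["e", "t"]

Working:
Per-block:
  b0 def {s} use ∅
  b1 def {e,s,t} use ∅
  b2 def {t} use {s,t}
  b3 def {i,t} use ∅
  b4 def {e,s} use ∅

Liveness:
  live b0: ∅→∅
  live b1: ∅→{s,t}
  live b2: {s,t}→∅
  live b3: ∅→∅
  live b4: ∅→∅

Conflict graph:
  e — {s,t}
  i — ∅
  s — {e,t}
  t — {e,s}

N(s) = ["e", "t"]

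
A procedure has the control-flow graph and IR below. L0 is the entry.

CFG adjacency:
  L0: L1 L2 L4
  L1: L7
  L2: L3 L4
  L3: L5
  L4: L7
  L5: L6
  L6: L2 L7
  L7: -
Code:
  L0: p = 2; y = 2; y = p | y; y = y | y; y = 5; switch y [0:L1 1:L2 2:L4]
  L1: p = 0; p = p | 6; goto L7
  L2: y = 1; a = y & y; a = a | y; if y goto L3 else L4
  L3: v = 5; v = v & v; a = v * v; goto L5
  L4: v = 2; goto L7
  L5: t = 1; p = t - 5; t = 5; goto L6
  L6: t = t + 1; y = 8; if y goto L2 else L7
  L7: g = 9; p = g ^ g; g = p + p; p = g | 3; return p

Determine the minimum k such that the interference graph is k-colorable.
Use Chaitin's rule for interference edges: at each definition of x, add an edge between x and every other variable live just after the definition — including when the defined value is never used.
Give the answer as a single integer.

Per-block:
  L0 def {p,y} use ∅
  L1 def {p} use ∅
  L2 def {a,y} use ∅
  L3 def {a,v} use ∅
  L4 def {v} use ∅
  L5 def {p,t} use ∅
  L6 def {t,y} use {t}
  L7 def {g,p} use ∅

Backward fixpoint:
  live L0: ∅→∅
  live L1: ∅→∅
  live L2: ∅→∅
  live L3: ∅→∅
  live L4: ∅→∅
  live L5: ∅→{t}
  live L6: {t}→∅
  live L7: ∅→∅

Interfere edges:
  a↔{y}
  g↔∅
  p↔{y}
  t↔∅
  v↔∅
  y↔{a,p}

Registers:
  {a,y} pairwise interfere (2-clique) ⇒ χ ≥ 2
  2-colouring: R0={g,t,v,y}  R1={a,p}
  χ = 2

Answer: 2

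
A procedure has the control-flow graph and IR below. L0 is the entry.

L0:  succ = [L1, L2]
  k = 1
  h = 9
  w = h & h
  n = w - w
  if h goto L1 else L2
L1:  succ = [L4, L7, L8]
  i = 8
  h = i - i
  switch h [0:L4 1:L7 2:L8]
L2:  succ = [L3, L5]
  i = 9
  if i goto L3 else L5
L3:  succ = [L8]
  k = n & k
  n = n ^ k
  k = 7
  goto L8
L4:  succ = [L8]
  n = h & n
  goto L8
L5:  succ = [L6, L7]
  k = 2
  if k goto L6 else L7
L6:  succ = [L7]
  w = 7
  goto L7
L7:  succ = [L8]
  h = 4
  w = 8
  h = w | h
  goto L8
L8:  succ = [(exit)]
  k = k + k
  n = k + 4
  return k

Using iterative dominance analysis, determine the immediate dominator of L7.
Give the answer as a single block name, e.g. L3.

Answer: L0

Working:
idom tree: L1←L0 L2←L0 L3←L2 L4←L1 L5←L2 L6←L5 L7←L0 L8←L0
Dom∩ at merges:
  L7: preds {L1,L5,L6}: {L0,L1} ∩ {L0,L2,L5} ∩ {L0,L2,L5,L6} = {L0}; idom=L0
  L8: preds {L1,L3,L4,L7}: {L0,L1} ∩ {L0,L2,L3} ∩ {L0,L1,L4} ∩ {L0,L7} = {L0}; idom=L0

idom(L7) = L0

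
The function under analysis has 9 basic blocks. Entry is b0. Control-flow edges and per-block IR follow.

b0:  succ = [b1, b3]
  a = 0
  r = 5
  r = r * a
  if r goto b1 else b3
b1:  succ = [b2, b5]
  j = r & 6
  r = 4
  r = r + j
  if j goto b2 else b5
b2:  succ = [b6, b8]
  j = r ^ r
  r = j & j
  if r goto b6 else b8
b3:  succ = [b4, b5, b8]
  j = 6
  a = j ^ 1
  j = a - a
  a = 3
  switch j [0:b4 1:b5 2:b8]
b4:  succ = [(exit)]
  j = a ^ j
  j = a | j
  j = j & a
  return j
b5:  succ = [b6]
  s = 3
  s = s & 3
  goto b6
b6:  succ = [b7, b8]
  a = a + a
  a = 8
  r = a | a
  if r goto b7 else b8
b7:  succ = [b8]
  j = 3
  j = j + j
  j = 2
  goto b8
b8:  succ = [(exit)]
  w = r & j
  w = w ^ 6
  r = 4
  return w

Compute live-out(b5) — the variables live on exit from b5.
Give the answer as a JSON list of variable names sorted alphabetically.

Answer: ["a", "j"]

Working:
Per-block:
  b0: def={a,r} ue=∅
  b1: def={j,r} ue={r}
  b2: def={j,r} ue={r}
  b3: def={a,j} ue=∅
  b4: def={j} ue={a,j}
  b5: def={s} ue=∅
  b6: def={a,r} ue={a}
  b7: def={j} ue=∅
  b8: def={r,w} ue={j,r}

Live sets:
  b0 li=∅ lo={a,r}
  b1 li={a,r} lo={a,j,r}
  b2 li={a,r} lo={a,j,r}
  b3 li={r} lo={a,j,r}
  b4 li={a,j} lo=∅
  b5 li={a,j} lo={a,j}
  b6 li={a,j} lo={j,r}
  b7 li={r} lo={j,r}
  b8 li={j,r} lo=∅

live-out(b5) = ["a", "j"]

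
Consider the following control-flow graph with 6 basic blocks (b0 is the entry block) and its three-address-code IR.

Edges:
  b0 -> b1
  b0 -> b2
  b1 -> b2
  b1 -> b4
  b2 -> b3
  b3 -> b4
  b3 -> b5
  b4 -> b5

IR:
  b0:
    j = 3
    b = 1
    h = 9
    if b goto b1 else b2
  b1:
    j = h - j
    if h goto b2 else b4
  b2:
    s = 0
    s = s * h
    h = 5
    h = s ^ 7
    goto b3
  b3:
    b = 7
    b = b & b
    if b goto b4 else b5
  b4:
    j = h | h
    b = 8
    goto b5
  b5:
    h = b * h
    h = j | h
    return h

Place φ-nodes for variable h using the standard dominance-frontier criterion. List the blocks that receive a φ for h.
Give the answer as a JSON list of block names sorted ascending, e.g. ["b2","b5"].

idom tree: b1←b0 b2←b0 b3←b2 b4←b0 b5←b0
Dom at joins:
  b2: preds {b0,b1}: {b0} ∩ {b0,b1} = {b0}; idom=b0
  b4: preds {b1,b3}: {b0,b1} ∩ {b0,b2,b3} = {b0}; idom=b0
  b5: preds {b3,b4}: {b0,b2,b3} ∩ {b0,b4} = {b0}; idom=b0

DF derivation:
  join b2 pred b0: · stop@b0
  join b2 pred b1: b1 stop@b0
  join b4 pred b1: b1 stop@b0
  join b4 pred b3: b3→b2 stop@b0
  join b5 pred b3: b3→b2 stop@b0
  join b5 pred b4: b4 stop@b0
  b0 → ∅
  b1 → {b2,b4}
  b2 → {b4,b5}
  b3 → {b4,b5}
  b4 → {b5}
  b5 → ∅

φ for h: defs {b0,b2,b5}
  DF⁺ = {b4,b5}

Answer: ["b4", "b5"]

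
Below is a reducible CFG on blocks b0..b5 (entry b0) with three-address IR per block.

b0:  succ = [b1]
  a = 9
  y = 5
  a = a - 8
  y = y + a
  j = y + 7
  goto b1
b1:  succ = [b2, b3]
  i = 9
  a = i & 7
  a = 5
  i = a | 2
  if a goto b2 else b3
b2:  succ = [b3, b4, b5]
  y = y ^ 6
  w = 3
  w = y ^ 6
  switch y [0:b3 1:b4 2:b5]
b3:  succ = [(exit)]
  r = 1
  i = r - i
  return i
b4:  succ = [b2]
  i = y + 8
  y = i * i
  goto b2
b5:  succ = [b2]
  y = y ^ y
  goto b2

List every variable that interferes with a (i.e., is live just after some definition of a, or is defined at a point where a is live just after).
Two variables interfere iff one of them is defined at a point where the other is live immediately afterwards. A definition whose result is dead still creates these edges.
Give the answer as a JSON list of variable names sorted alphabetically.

Answer: ["i", "y"]

Working:
Block summaries:
  b0: def={a,j,y} ue=∅
  b1: def={a,i} ue=∅
  b2: def={w,y} ue={y}
  b3: def={i,r} ue={i}
  b4: def={i,y} ue={y}
  b5: def={y} ue={y}

Liveness:
  live b0: ∅→{y}
  live b1: {y}→{i,y}
  live b2: {i,y}→{i,y}
  live b3: {i}→∅
  live b4: {y}→{i,y}
  live b5: {i,y}→{i,y}

Interfere edges:
  a: {i,y}
  i: {a,r,w,y}
  j: {y}
  r: {i}
  w: {i,y}
  y: {a,i,j,w}

N(a) = ["i", "y"]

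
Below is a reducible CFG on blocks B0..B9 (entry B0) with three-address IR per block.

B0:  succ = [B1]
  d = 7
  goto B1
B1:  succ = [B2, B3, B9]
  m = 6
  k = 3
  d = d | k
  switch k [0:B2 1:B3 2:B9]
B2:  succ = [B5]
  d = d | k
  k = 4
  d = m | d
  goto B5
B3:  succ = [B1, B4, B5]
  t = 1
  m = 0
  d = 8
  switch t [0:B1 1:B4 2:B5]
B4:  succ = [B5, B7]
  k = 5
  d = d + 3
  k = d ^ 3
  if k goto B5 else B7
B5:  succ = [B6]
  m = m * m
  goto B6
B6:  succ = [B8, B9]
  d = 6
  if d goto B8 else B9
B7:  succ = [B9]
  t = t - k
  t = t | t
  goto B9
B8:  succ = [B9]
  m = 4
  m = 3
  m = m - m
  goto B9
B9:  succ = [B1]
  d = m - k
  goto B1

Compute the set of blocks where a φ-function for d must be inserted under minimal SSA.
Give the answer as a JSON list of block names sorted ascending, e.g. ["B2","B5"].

Answer: ["B1", "B5", "B9"]

Analysis:
idom tree: B1←B0 B2←B1 B3←B1 B4←B3 B5←B1 B6←B5 B7←B4 B8←B6 B9←B1
Dom∩ at merges:
  B1: preds {B0,B3,B9}: {B0} ∩ {B0,B1,B3} ∩ {B0,B1,B9} = {B0}; idom=B0
  B5: preds {B2,B3,B4}: {B0,B1,B2} ∩ {B0,B1,B3} ∩ {B0,B1,B3,B4} = {B0,B1}; idom=B1
  B9: preds {B1,B6,B7,B8}: {B0,B1} ∩ {B0,B1,B5,B6} ∩ {B0,B1,B3,B4,B7} ∩ {B0,B1,B5,B6,B8} = {B0,B1}; idom=B1

DF derivation:
  B1←B0: walk · to B0
  B1←B3: walk B3→B1 to B0
  B1←B9: walk B9→B1 to B0
  B5←B2: walk B2 to B1
  B5←B3: walk B3 to B1
  B5←B4: walk B4→B3 to B1
  B9←B1: walk · to B1
  B9←B6: walk B6→B5 to B1
  B9←B7: walk B7→B4→B3 to B1
  B9←B8: walk B8→B6→B5 to B1
  B0 → ∅
  B1 → {B1}
  B2 → {B5}
  B3 → {B1,B5,B9}
  B4 → {B5,B9}
  B5 → {B9}
  B6 → {B9}
  B7 → {B9}
  B8 → {B9}
  B9 → {B1}

φ for d: defs {B0,B1,B2,B3,B4,B6,B9}
  DF⁺ = {B1,B5,B9}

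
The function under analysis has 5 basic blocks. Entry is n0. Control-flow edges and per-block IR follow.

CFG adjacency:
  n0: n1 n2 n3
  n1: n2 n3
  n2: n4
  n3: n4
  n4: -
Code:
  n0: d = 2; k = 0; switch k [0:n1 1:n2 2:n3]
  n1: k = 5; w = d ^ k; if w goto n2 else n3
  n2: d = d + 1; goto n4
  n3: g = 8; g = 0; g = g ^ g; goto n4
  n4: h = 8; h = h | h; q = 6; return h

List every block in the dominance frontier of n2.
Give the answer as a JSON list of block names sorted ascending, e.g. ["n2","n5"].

idom tree: n1←n0 n2←n0 n3←n0 n4←n0
Dom at joins:
  n2: preds {n0,n1}: {n0} ∩ {n0,n1} = {n0}; idom=n0
  n3: preds {n0,n1}: {n0} ∩ {n0,n1} = {n0}; idom=n0
  n4: preds {n2,n3}: {n0,n2} ∩ {n0,n3} = {n0}; idom=n0

Frontier:
  join n2 pred n0: · stop@n0
  join n2 pred n1: n1 stop@n0
  join n3 pred n0: · stop@n0
  join n3 pred n1: n1 stop@n0
  join n4 pred n2: n2 stop@n0
  join n4 pred n3: n3 stop@n0
  n0 → ∅
  n1 → {n2,n3}
  n2 → {n4}
  n3 → {n4}
  n4 → ∅

DF(n2) = ["n4"]

Answer: ["n4"]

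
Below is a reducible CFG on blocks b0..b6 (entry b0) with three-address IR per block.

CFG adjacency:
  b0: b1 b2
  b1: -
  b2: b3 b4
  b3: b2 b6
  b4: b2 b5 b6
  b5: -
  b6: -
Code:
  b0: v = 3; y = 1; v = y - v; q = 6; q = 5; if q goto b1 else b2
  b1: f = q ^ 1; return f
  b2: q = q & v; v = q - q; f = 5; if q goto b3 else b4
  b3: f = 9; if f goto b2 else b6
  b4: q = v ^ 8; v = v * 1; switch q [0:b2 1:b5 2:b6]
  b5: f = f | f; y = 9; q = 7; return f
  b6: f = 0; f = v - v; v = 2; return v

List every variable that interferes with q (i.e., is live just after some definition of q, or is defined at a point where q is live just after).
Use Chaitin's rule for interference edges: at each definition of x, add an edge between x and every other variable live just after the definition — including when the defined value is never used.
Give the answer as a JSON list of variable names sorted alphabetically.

Per-block:
  b0 def {q,v,y} use ∅
  b1 def {f} use {q}
  b2 def {f,q,v} use {q,v}
  b3 def {f} use ∅
  b4 def {q,v} use {v}
  b5 def {f,q,y} use {f}
  b6 def {f,v} use {v}

Liveness:
  live b0: ∅→{q,v}
  live b1: {q}→∅
  live b2: {q,v}→{f,q,v}
  live b3: {q,v}→{q,v}
  live b4: {f,v}→{f,q,v}
  live b5: {f}→∅
  live b6: {v}→∅

Interference:
  f: {q,v,y}
  q: {f,v}
  v: {f,q,y}
  y: {f,v}

N(q) = ["f", "v"]

Answer: ["f", "v"]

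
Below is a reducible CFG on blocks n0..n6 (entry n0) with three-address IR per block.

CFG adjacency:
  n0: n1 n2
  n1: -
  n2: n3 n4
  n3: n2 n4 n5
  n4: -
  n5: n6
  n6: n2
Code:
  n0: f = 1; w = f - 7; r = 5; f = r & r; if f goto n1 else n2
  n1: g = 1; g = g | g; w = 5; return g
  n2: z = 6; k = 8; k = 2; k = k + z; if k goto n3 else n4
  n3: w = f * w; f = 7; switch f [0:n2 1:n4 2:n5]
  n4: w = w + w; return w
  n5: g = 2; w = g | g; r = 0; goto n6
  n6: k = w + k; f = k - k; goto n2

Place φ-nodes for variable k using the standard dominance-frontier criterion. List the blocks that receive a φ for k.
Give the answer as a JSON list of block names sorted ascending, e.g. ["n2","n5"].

Answer: ["n2"]

Working:
idom tree: n1←n0 n2←n0 n3←n2 n4←n2 n5←n3 n6←n5
Join-block Dom:
  n2: preds {n0,n3,n6}: {n0} ∩ {n0,n2,n3} ∩ {n0,n2,n3,n5,n6} = {n0}; idom=n0
  n4: preds {n2,n3}: {n0,n2} ∩ {n0,n2,n3} = {n0,n2}; idom=n2

DF derivation:
  join n2 pred n0: · stop@n0
  join n2 pred n3: n3→n2 stop@n0
  join n2 pred n6: n6→n5→n3→n2 stop@n0
  join n4 pred n2: · stop@n2
  join n4 pred n3: n3 stop@n2
  DF(n0)=∅
  DF(n1)=∅
  DF(n2)={n2}
  DF(n3)={n2,n4}
  DF(n4)=∅
  DF(n5)={n2}
  DF(n6)={n2}

φ for k: defs {n2,n6}
  DF⁺ = {n2}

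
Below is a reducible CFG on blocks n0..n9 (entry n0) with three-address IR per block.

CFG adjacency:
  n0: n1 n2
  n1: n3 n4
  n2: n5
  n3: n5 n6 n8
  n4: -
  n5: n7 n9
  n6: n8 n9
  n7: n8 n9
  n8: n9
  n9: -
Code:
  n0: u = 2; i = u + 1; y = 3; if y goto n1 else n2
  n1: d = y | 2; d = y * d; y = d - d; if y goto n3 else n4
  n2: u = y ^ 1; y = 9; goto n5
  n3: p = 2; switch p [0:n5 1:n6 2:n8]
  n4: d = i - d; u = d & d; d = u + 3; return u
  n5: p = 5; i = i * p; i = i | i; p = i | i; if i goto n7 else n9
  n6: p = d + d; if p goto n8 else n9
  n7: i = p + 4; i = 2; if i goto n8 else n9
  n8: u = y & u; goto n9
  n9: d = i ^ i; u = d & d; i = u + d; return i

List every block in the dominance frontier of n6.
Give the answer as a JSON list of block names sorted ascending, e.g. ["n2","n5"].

idom tree: n1←n0 n2←n0 n3←n1 n4←n1 n5←n0 n6←n3 n7←n5 n8←n0 n9←n0
Dom∩ at merges:
  n5: preds {n2,n3}: {n0,n2} ∩ {n0,n1,n3} = {n0}; idom=n0
  n8: preds {n3,n6,n7}: {n0,n1,n3} ∩ {n0,n1,n3,n6} ∩ {n0,n5,n7} = {n0}; idom=n0
  n9: preds {n5,n6,n7,n8}: {n0,n5} ∩ {n0,n1,n3,n6} ∩ {n0,n5,n7} ∩ {n0,n8} = {n0}; idom=n0

Frontier:
  join n5 pred n2: n2 stop@n0
  join n5 pred n3: n3→n1 stop@n0
  join n8 pred n3: n3→n1 stop@n0
  join n8 pred n6: n6→n3→n1 stop@n0
  join n8 pred n7: n7→n5 stop@n0
  join n9 pred n5: n5 stop@n0
  join n9 pred n6: n6→n3→n1 stop@n0
  join n9 pred n7: n7→n5 stop@n0
  join n9 pred n8: n8 stop@n0
  n0: DF=∅
  n1: DF={n5,n8,n9}
  n2: DF={n5}
  n3: DF={n5,n8,n9}
  n4: DF=∅
  n5: DF={n8,n9}
  n6: DF={n8,n9}
  n7: DF={n8,n9}
  n8: DF={n9}
  n9: DF=∅

DF(n6) = ["n8", "n9"]

Answer: ["n8", "n9"]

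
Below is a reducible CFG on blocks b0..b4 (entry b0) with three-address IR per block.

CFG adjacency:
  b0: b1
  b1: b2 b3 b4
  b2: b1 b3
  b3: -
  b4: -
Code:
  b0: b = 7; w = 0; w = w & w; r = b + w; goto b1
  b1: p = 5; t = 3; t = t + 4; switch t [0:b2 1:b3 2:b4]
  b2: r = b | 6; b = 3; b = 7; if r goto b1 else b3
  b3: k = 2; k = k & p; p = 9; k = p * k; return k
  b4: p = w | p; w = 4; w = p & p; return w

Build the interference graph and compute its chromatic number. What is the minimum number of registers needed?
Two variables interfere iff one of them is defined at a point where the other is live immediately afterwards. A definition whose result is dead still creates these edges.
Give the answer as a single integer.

Answer: 4

Working:
Block summaries:
  b0: {b,r,w} / ∅
  b1: {p,t} / ∅
  b2: {b,r} / {b}
  b3: {k,p} / {p}
  b4: {p,w} / {p,w}

Live sets:
  live b0: ∅→{b,w}
  live b1: {b,w}→{b,p,w}
  live b2: {b,p,w}→{b,p,w}
  live b3: {p}→∅
  live b4: {p,w}→∅

Interference:
  b — {p,r,t,w}
  k — {p}
  p — {b,k,r,t,w}
  r — {b,p,w}
  t — {b,p,w}
  w — {b,p,r,t}

Chromatic number:
  {b,p,r,w} pairwise interfere (4-clique) ⇒ χ ≥ 4
  4-colouring: r0={p}  r1={b,k}  r2={w}  r3={r,t}
  χ = 4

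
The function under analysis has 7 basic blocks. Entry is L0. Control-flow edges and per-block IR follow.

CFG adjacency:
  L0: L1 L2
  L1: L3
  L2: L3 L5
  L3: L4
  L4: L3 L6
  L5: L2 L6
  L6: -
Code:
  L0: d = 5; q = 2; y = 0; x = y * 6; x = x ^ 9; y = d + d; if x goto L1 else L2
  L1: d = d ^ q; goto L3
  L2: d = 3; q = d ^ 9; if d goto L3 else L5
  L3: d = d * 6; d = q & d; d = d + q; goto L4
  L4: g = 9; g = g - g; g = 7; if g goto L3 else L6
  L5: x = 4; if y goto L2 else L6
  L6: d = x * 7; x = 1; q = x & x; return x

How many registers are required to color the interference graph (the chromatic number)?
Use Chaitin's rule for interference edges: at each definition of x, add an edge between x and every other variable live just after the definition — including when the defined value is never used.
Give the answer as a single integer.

Per-block:
  L0: {d,q,x,y} / ∅
  L1: {d} / {d,q}
  L2: {d,q} / ∅
  L3: {d} / {d,q}
  L4: {g} / ∅
  L5: {x} / {y}
  L6: {d,q,x} / {x}

Live sets:
  L0: in=∅ out={d,q,x,y}
  L1: in={d,q,x} out={d,q,x}
  L2: in={x,y} out={d,q,x,y}
  L3: in={d,q,x} out={d,q,x}
  L4: in={d,q,x} out={d,q,x}
  L5: in={y} out={x,y}
  L6: in={x} out=∅

Interference:
  d↔{g,q,x,y}
  g↔{d,q,x}
  q↔{d,g,x,y}
  x↔{d,g,q,y}
  y↔{d,q,x}

Registers:
  lower bound: {d,g,q,x} mutually conflict ⇒ χ ≥ 4
  assign d→c0 g→c3 q→c1 x→c2 y→c3 — no edge inside a register ⇒ χ ≤ 4
  χ = 4

Answer: 4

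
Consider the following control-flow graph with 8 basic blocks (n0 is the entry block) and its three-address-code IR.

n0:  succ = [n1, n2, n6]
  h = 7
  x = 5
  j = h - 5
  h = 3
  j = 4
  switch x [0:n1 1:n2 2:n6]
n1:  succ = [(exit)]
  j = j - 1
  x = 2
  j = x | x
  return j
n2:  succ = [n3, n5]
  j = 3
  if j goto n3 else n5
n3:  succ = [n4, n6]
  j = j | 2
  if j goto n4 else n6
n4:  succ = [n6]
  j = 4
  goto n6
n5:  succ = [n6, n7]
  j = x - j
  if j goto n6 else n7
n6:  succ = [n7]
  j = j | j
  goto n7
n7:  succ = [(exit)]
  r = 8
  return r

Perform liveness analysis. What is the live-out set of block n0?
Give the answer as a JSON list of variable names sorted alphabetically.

Block summaries:
  n0 def {h,j,x} use ∅
  n1 def {j,x} use {j}
  n2 def {j} use ∅
  n3 def {j} use {j}
  n4 def {j} use ∅
  n5 def {j} use {j,x}
  n6 def {j} use {j}
  n7 def {r} use ∅

Liveness:
  live n0: ∅→{j,x}
  live n1: {j}→∅
  live n2: {x}→{j,x}
  live n3: {j}→{j}
  live n4: ∅→{j}
  live n5: {j,x}→{j}
  live n6: {j}→∅
  live n7: ∅→∅

live-out(n0) = ["j", "x"]

Answer: ["j", "x"]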